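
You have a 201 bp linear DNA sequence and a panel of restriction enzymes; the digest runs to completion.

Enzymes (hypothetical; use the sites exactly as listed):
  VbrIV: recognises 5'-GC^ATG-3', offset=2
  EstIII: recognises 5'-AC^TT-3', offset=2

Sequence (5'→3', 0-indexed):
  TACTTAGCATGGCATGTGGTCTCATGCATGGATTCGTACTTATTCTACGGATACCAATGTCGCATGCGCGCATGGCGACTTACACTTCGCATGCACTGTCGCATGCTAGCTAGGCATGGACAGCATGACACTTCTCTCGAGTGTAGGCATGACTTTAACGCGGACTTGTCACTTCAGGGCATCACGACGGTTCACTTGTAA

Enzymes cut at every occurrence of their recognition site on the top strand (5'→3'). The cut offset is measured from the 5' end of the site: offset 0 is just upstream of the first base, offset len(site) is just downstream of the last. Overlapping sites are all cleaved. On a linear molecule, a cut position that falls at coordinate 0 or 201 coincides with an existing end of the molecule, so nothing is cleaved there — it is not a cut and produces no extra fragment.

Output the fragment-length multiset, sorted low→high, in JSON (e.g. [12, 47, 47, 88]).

Per-enzyme occurrences:
  VbrIV GCATG/2: at [6, 11, 25, 61, 69, 88, 100, 113, 122, 146] ⇒ [8, 13, 27, 63, 71, 90, 102, 115, 124, 148]
  EstIII ACTT/2: at [1, 37, 77, 83, 129, 151, 163, 170, 193] ⇒ [3, 39, 79, 85, 131, 153, 165, 172, 195]

Pooled cuts: [3, 8, 13, 27, 39, 63, 71, 79, 85, 90, 102, 115, 124, 131, 148, 153, 165, 172, 195]

Fragments:
  [0,3): 3 bp
  [3,8): 5 bp
  [8,13): 5 bp
  [13,27): 14 bp
  [27,39): 12 bp
  [39,63): 24 bp
  [63,71): 8 bp
  [71,79): 8 bp
  [79,85): 6 bp
  [85,90): 5 bp
  [90,102): 12 bp
  [102,115): 13 bp
  [115,124): 9 bp
  [124,131): 7 bp
  [131,148): 17 bp
  [148,153): 5 bp
  [153,165): 12 bp
  [165,172): 7 bp
  [172,195): 23 bp
  [195,201): 6 bp

[3,5,5,5,5,6,6,7,7,8,8,9,12,12,12,13,14,17,23,24]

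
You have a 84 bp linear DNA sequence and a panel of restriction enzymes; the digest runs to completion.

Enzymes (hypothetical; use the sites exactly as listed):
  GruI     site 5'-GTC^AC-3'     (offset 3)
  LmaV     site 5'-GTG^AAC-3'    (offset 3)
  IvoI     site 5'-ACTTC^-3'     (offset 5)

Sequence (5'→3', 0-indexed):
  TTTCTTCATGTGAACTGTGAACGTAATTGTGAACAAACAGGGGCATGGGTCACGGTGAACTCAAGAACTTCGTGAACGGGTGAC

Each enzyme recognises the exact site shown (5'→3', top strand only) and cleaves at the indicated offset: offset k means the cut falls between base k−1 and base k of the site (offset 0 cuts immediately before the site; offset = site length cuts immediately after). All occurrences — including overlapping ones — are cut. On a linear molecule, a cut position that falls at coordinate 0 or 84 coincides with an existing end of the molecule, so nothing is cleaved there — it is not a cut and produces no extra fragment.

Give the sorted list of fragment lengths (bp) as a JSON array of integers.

[3,6,7,10,12,12,14,20]

Per-enzyme occurrences:
  GruI GTCAC/3: at [48] ⇒ [51]
  LmaV GTGAAC/3: at [9, 16, 28, 54, 71] ⇒ [12, 19, 31, 57, 74]
  IvoI ACTTC/5: at [66] ⇒ [71]

Pooled cuts: [12, 19, 31, 51, 57, 71, 74]

Fragment lengths:
  [0,12): 12 bp
  [12,19): 7 bp
  [19,31): 12 bp
  [31,51): 20 bp
  [51,57): 6 bp
  [57,71): 14 bp
  [71,74): 3 bp
  [74,84): 10 bp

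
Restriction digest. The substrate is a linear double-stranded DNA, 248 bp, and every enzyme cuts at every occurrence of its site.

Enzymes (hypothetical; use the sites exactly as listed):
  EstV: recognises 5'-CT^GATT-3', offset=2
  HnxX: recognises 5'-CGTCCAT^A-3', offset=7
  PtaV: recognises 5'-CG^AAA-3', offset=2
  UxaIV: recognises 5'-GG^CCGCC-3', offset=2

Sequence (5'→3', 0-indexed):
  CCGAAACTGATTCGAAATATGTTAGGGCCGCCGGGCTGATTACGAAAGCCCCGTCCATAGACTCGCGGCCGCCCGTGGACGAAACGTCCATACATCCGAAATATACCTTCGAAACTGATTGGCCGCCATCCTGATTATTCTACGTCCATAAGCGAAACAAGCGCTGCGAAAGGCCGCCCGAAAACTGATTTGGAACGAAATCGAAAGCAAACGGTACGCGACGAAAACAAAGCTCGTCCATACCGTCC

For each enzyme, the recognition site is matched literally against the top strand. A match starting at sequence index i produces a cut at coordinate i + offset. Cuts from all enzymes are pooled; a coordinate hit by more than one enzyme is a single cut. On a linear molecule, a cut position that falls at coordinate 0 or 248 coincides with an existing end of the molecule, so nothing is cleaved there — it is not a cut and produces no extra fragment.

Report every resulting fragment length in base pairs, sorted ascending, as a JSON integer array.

Scan for sites:
  EstV CTGATT/2: at [6, 35, 114, 130, 184] ⇒ [8, 37, 116, 132, 186]
  HnxX CGTCCATA/7: at [51, 84, 142, 234] ⇒ [58, 91, 149, 241]
  PtaV CGAAA/2: at [1, 12, 42, 79, 96, 109, 152, 166, 178, 195, 201, 221] ⇒ [3, 14, 44, 81, 98, 111, 154, 168, 180, 197, 203, 223]
  UxaIV GGCCGCC/2: at [25, 66, 120, 171] ⇒ [27, 68, 122, 173]

Pooled cuts: [3, 8, 14, 27, 37, 44, 58, 68, 81, 91, 98, 111, 116, 122, 132, 149, 154, 168, 173, 180, 186, 197, 203, 223, 241]

Fragment lengths:
  [0,3): 3 bp
  [3,8): 5 bp
  [8,14): 6 bp
  [14,27): 13 bp
  [27,37): 10 bp
  [37,44): 7 bp
  [44,58): 14 bp
  [58,68): 10 bp
  [68,81): 13 bp
  [81,91): 10 bp
  [91,98): 7 bp
  [98,111): 13 bp
  [111,116): 5 bp
  [116,122): 6 bp
  [122,132): 10 bp
  [132,149): 17 bp
  [149,154): 5 bp
  [154,168): 14 bp
  [168,173): 5 bp
  [173,180): 7 bp
  [180,186): 6 bp
  [186,197): 11 bp
  [197,203): 6 bp
  [203,223): 20 bp
  [223,241): 18 bp
  [241,248): 7 bp

[3,5,5,5,5,6,6,6,6,7,7,7,7,10,10,10,10,11,13,13,13,14,14,17,18,20]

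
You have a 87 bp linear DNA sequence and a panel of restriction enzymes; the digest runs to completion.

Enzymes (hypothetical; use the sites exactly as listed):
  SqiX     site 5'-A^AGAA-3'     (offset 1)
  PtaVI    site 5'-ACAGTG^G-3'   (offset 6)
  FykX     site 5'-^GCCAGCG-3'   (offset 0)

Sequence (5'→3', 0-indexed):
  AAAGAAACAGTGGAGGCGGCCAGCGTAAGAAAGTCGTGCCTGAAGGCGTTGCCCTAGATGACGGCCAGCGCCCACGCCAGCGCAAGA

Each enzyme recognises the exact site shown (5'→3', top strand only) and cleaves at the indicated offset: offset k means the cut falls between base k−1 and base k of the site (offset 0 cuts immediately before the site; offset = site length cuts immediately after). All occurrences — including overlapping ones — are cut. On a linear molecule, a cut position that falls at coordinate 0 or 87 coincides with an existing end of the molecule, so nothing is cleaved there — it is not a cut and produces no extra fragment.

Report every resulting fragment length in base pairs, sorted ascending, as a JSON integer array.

[2,6,9,10,12,12,36]

Site scan:
  SqiX (AAGAA, off=1): starts [1, 26] → cuts [2, 27]
  PtaVI (ACAGTGG, off=6): starts [6] → cuts [12]
  FykX (GCCAGCG, off=0): starts [18, 63, 75] → cuts [18, 63, 75]

All cut coordinates (distinct, sorted): [2, 12, 18, 27, 63, 75]

Fragment lengths:
  [0,2): 2 bp
  [2,12): 10 bp
  [12,18): 6 bp
  [18,27): 9 bp
  [27,63): 36 bp
  [63,75): 12 bp
  [75,87): 12 bp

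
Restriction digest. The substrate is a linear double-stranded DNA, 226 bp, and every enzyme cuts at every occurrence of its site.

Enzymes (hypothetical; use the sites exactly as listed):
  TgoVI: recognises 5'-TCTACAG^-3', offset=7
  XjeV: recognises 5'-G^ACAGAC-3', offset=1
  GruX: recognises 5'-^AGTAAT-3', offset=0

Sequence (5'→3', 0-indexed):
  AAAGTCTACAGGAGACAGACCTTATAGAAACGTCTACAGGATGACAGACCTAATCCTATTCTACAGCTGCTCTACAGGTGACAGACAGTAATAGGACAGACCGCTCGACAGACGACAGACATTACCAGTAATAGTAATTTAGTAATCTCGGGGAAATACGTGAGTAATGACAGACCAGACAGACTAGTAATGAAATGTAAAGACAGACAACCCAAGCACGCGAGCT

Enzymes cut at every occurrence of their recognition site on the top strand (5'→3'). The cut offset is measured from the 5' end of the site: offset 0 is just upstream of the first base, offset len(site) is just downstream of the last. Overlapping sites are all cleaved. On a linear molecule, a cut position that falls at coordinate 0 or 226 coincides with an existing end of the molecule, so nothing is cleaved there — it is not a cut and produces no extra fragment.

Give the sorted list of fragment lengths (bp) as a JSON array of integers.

Site scan:
  TgoVI (TCTACAG, off=7): starts [4, 32, 59, 70] → cuts [11, 39, 66, 77]
  XjeV (GACAGAC, off=1): starts [13, 42, 79, 94, 106, 113, 168, 177, 201] → cuts [14, 43, 80, 95, 107, 114, 169, 178, 202]
  GruX (AGTAAT, off=0): starts [86, 126, 132, 140, 162, 185] → cuts [86, 126, 132, 140, 162, 185]

All cut coordinates (distinct, sorted): [11, 14, 39, 43, 66, 77, 80, 86, 95, 107, 114, 126, 132, 140, 162, 169, 178, 185, 202]

Fragment lengths:
  [0,11): 11 bp
  [11,14): 3 bp
  [14,39): 25 bp
  [39,43): 4 bp
  [43,66): 23 bp
  [66,77): 11 bp
  [77,80): 3 bp
  [80,86): 6 bp
  [86,95): 9 bp
  [95,107): 12 bp
  [107,114): 7 bp
  [114,126): 12 bp
  [126,132): 6 bp
  [132,140): 8 bp
  [140,162): 22 bp
  [162,169): 7 bp
  [169,178): 9 bp
  [178,185): 7 bp
  [185,202): 17 bp
  [202,226): 24 bp

[3,3,4,6,6,7,7,7,8,9,9,11,11,12,12,17,22,23,24,25]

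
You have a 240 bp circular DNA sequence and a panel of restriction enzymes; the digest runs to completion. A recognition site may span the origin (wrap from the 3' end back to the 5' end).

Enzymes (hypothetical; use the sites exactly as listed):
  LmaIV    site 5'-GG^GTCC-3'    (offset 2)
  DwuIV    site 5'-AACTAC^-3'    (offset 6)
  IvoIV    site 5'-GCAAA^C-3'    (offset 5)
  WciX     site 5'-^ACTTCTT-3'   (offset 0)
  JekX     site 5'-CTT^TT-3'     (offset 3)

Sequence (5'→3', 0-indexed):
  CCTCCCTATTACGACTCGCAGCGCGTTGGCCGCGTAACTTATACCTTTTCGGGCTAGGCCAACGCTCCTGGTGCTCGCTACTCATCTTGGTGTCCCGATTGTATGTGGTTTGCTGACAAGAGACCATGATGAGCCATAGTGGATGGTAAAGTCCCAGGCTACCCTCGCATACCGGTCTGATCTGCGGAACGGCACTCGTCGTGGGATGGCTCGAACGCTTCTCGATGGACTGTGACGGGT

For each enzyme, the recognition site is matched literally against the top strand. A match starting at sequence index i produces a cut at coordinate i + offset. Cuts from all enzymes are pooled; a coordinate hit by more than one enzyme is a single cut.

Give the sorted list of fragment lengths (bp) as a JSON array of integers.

[49,191]

Site scan:
  LmaIV GGGTCC/2: at [236] ⇒ [238]
  DwuIV (AACTAC, off=6): no sites
  IvoIV (GCAAAC, off=5): no sites
  WciX (ACTTCTT, off=0): no sites
  JekX CTTTT/3: at [44] ⇒ [47]

All cut coordinates (distinct, sorted): [47, 238]

Fragment lengths:
  47→238: 191 bp
  238→47 (wrap): 240-238+47 = 49 bp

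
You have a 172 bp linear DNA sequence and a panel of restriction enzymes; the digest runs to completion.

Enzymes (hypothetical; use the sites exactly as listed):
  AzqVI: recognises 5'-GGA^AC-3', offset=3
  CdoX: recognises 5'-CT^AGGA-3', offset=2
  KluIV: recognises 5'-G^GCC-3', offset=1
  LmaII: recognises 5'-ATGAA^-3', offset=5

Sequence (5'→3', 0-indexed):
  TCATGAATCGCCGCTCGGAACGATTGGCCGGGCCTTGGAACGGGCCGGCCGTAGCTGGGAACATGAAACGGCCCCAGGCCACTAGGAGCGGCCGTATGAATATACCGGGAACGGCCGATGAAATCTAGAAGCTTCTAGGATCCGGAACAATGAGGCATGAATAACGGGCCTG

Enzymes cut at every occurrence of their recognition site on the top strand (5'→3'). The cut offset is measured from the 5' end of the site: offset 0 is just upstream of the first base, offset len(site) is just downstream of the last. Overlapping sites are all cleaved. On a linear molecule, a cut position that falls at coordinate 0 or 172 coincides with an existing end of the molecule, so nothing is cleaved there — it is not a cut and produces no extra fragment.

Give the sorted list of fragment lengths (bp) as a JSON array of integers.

[3,3,4,4,5,5,6,6,7,7,7,7,7,8,9,10,10,10,12,13,14,15]

Per-enzyme occurrences:
  AzqVI (GGAAC, off=3): starts [16, 36, 57, 107, 143] → cuts [19, 39, 60, 110, 146]
  CdoX (CTAGGA, off=2): starts [81, 134] → cuts [83, 136]
  KluIV (GGCC, off=1): starts [25, 30, 42, 46, 69, 76, 89, 112, 166] → cuts [26, 31, 43, 47, 70, 77, 90, 113, 167]
  LmaII (ATGAA, off=5): starts [2, 62, 95, 117, 156] → cuts [7, 67, 100, 122, 161]

All cut coordinates (distinct, sorted): [7, 19, 26, 31, 39, 43, 47, 60, 67, 70, 77, 83, 90, 100, 110, 113, 122, 136, 146, 161, 167]

Fragments:
  [0,7): 7 bp
  [7,19): 12 bp
  [19,26): 7 bp
  [26,31): 5 bp
  [31,39): 8 bp
  [39,43): 4 bp
  [43,47): 4 bp
  [47,60): 13 bp
  [60,67): 7 bp
  [67,70): 3 bp
  [70,77): 7 bp
  [77,83): 6 bp
  [83,90): 7 bp
  [90,100): 10 bp
  [100,110): 10 bp
  [110,113): 3 bp
  [113,122): 9 bp
  [122,136): 14 bp
  [136,146): 10 bp
  [146,161): 15 bp
  [161,167): 6 bp
  [167,172): 5 bp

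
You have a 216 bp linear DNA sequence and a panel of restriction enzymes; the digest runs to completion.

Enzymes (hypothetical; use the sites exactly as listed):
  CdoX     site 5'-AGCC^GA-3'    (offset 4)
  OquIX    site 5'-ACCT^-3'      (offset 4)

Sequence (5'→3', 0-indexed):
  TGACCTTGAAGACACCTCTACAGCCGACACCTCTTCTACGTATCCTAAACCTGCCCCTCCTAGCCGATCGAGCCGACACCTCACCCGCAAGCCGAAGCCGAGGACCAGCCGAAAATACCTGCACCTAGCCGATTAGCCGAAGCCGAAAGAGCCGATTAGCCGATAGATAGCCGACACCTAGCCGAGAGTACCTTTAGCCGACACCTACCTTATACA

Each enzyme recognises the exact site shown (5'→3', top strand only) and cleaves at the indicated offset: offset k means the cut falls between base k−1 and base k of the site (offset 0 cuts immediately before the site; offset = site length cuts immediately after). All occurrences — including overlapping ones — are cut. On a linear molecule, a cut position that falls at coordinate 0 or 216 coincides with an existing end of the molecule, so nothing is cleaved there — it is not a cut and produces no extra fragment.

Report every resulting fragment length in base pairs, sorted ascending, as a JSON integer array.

[4,4,4,6,6,6,6,6,6,7,7,7,7,8,8,8,9,9,10,10,11,11,11,12,13,20]

Scan for sites:
  CdoX (AGCCGA, off=4): starts [21, 61, 70, 89, 95, 106, 126, 134, 140, 149, 157, 168, 179, 195] → cuts [25, 65, 74, 93, 99, 110, 130, 138, 144, 153, 161, 172, 183, 199]
  OquIX (ACCT, off=4): starts [2, 13, 28, 48, 77, 116, 122, 175, 189, 202, 206] → cuts [6, 17, 32, 52, 81, 120, 126, 179, 193, 206, 210]

All cut coordinates (distinct, sorted): [6, 17, 25, 32, 52, 65, 74, 81, 93, 99, 110, 120, 126, 130, 138, 144, 153, 161, 172, 179, 183, 193, 199, 206, 210]

Fragment lengths:
  [0,6): 6 bp
  [6,17): 11 bp
  [17,25): 8 bp
  [25,32): 7 bp
  [32,52): 20 bp
  [52,65): 13 bp
  [65,74): 9 bp
  [74,81): 7 bp
  [81,93): 12 bp
  [93,99): 6 bp
  [99,110): 11 bp
  [110,120): 10 bp
  [120,126): 6 bp
  [126,130): 4 bp
  [130,138): 8 bp
  [138,144): 6 bp
  [144,153): 9 bp
  [153,161): 8 bp
  [161,172): 11 bp
  [172,179): 7 bp
  [179,183): 4 bp
  [183,193): 10 bp
  [193,199): 6 bp
  [199,206): 7 bp
  [206,210): 4 bp
  [210,216): 6 bp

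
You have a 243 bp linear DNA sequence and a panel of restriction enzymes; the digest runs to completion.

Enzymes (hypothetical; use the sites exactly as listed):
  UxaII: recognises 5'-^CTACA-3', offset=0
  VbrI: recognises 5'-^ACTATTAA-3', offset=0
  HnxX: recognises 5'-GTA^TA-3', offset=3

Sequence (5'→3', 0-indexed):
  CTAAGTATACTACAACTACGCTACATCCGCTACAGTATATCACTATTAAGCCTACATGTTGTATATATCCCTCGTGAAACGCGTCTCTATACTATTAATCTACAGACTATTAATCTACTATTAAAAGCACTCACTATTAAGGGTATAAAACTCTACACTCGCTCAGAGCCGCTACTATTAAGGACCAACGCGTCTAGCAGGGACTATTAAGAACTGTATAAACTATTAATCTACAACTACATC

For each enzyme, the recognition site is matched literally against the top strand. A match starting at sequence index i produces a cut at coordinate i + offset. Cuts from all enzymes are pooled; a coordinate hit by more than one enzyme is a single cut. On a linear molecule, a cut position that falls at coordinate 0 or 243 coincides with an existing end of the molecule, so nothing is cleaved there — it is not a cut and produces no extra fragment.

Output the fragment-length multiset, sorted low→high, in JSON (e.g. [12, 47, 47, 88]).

[2,3,4,6,6,7,7,7,8,9,9,9,10,11,11,12,13,16,16,21,27,29]

Scan for sites:
  UxaII CTACA/0: at [9, 20, 29, 51, 99, 152, 230, 236] ⇒ [9, 20, 29, 51, 99, 152, 230, 236]
  VbrI ACTATTAA/0: at [41, 90, 105, 116, 132, 173, 202, 221] ⇒ [41, 90, 105, 116, 132, 173, 202, 221]
  HnxX GTATA/3: at [4, 34, 60, 142, 215] ⇒ [7, 37, 63, 145, 218]

Pooled cuts: [7, 9, 20, 29, 37, 41, 51, 63, 90, 99, 105, 116, 132, 145, 152, 173, 202, 218, 221, 230, 236]

Fragment lengths:
  [0,7): 7 bp
  [7,9): 2 bp
  [9,20): 11 bp
  [20,29): 9 bp
  [29,37): 8 bp
  [37,41): 4 bp
  [41,51): 10 bp
  [51,63): 12 bp
  [63,90): 27 bp
  [90,99): 9 bp
  [99,105): 6 bp
  [105,116): 11 bp
  [116,132): 16 bp
  [132,145): 13 bp
  [145,152): 7 bp
  [152,173): 21 bp
  [173,202): 29 bp
  [202,218): 16 bp
  [218,221): 3 bp
  [221,230): 9 bp
  [230,236): 6 bp
  [236,243): 7 bp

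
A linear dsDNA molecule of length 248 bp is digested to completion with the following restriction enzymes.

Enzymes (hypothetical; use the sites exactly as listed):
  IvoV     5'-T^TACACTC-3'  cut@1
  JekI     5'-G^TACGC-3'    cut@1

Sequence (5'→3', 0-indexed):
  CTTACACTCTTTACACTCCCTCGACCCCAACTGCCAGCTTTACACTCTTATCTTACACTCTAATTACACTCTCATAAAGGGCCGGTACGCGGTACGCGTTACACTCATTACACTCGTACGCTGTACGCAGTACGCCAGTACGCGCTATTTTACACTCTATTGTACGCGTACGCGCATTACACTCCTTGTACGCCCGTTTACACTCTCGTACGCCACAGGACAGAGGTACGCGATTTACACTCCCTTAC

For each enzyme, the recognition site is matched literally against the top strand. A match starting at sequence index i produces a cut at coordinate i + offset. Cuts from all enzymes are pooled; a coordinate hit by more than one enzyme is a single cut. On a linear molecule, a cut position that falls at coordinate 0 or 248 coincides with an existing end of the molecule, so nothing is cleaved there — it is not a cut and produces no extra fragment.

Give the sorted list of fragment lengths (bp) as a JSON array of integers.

Per-enzyme occurrences:
  IvoV TTACACTC/1: at [1, 10, 39, 52, 63, 98, 107, 149, 176, 197, 234] ⇒ [2, 11, 40, 53, 64, 99, 108, 150, 177, 198, 235]
  JekI GTACGC/1: at [84, 91, 115, 122, 129, 137, 161, 167, 187, 207, 225] ⇒ [85, 92, 116, 123, 130, 138, 162, 168, 188, 208, 226]

All cut coordinates (distinct, sorted): [2, 11, 40, 53, 64, 85, 92, 99, 108, 116, 123, 130, 138, 150, 162, 168, 177, 188, 198, 208, 226, 235]

Fragments:
  [0,2): 2 bp
  [2,11): 9 bp
  [11,40): 29 bp
  [40,53): 13 bp
  [53,64): 11 bp
  [64,85): 21 bp
  [85,92): 7 bp
  [92,99): 7 bp
  [99,108): 9 bp
  [108,116): 8 bp
  [116,123): 7 bp
  [123,130): 7 bp
  [130,138): 8 bp
  [138,150): 12 bp
  [150,162): 12 bp
  [162,168): 6 bp
  [168,177): 9 bp
  [177,188): 11 bp
  [188,198): 10 bp
  [198,208): 10 bp
  [208,226): 18 bp
  [226,235): 9 bp
  [235,248): 13 bp

[2,6,7,7,7,7,8,8,9,9,9,9,10,10,11,11,12,12,13,13,18,21,29]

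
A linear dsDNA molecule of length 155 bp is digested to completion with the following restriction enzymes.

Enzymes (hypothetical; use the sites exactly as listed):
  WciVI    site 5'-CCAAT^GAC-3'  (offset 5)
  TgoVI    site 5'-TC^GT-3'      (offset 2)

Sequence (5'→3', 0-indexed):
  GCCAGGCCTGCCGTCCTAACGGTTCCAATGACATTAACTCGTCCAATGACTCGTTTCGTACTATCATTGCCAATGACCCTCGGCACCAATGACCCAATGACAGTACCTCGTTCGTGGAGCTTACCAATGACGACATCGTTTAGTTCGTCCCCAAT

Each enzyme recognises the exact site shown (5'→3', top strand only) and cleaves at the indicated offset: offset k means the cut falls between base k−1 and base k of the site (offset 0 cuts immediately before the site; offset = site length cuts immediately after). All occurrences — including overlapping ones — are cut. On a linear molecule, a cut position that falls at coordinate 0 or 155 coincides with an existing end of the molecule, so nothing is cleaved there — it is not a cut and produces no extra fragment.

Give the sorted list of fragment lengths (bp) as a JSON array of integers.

[4,5,5,7,8,9,9,9,11,11,15,16,17,29]

Per-enzyme occurrences:
  WciVI CCAATGAC/5: at [24, 42, 69, 85, 93, 123] ⇒ [29, 47, 74, 90, 98, 128]
  TgoVI TCGT/2: at [38, 50, 55, 107, 111, 135, 144] ⇒ [40, 52, 57, 109, 113, 137, 146]

Pooled cuts: [29, 40, 47, 52, 57, 74, 90, 98, 109, 113, 128, 137, 146]

Fragment lengths:
  [0,29): 29 bp
  [29,40): 11 bp
  [40,47): 7 bp
  [47,52): 5 bp
  [52,57): 5 bp
  [57,74): 17 bp
  [74,90): 16 bp
  [90,98): 8 bp
  [98,109): 11 bp
  [109,113): 4 bp
  [113,128): 15 bp
  [128,137): 9 bp
  [137,146): 9 bp
  [146,155): 9 bp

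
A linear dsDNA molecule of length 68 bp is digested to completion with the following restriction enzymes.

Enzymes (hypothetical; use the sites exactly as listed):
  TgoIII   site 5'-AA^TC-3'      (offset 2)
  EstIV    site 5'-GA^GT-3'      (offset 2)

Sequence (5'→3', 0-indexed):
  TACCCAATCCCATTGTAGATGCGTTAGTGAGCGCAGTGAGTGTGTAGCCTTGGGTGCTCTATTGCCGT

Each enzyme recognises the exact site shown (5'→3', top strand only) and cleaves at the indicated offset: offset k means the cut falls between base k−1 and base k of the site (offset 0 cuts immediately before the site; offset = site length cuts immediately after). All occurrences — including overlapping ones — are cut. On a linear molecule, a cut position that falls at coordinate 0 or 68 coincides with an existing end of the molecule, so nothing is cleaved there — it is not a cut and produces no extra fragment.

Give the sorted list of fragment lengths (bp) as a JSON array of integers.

[7,29,32]

Site scan:
  TgoIII AATC/2: at [5] ⇒ [7]
  EstIV GAGT/2: at [37] ⇒ [39]

All cut coordinates (distinct, sorted): [7, 39]

Fragments:
  [0,7): 7 bp
  [7,39): 32 bp
  [39,68): 29 bp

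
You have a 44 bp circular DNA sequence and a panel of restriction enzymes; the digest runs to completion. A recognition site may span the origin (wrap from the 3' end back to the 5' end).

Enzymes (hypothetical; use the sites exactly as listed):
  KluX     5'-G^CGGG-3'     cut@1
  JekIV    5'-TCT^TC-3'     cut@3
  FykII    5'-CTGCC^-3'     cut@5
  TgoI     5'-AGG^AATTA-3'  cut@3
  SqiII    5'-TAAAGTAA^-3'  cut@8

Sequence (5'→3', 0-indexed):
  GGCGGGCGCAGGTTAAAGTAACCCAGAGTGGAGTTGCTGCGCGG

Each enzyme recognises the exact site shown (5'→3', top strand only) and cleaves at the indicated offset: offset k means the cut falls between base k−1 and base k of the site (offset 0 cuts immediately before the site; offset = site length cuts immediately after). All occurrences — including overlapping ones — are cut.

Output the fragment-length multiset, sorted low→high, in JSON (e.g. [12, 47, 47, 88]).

Scan for sites:
  KluX (GCGGG, off=1): starts [1, 40] → cuts [2, 41]
  JekIV (TCTTC, off=3): no sites
  FykII (CTGCC, off=5): no sites
  TgoI (AGGAATTA, off=3): no sites
  SqiII (TAAAGTAA, off=8): starts [13] → cuts [21]

Pooled cuts: [2, 21, 41]

Fragments:
  2→21: 19 bp
  21→41: 20 bp
  41→2 (wrap): 44-41+2 = 5 bp

[5,19,20]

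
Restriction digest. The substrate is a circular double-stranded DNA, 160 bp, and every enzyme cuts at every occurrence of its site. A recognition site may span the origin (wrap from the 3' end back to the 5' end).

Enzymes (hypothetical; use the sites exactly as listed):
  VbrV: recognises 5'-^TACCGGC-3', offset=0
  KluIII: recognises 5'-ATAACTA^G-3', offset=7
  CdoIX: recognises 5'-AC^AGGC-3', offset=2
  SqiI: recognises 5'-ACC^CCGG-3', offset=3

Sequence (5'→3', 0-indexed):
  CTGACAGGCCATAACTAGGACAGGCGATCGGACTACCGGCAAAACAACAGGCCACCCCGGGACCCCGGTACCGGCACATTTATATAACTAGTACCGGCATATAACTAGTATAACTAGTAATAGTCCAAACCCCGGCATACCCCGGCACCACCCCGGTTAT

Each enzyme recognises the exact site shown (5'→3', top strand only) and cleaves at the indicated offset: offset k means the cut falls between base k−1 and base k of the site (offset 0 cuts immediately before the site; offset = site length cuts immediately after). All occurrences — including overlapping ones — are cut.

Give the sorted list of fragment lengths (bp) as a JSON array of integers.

[1,4,4,8,8,9,10,11,12,12,13,15,15,16,22]

Per-enzyme occurrences:
  VbrV TACCGGC/0: at [33, 68, 91] ⇒ [33, 68, 91]
  KluIII ATAACTAG/7: at [10, 83, 100, 109] ⇒ [17, 90, 107, 116]
  CdoIX ACAGGC/2: at [3, 19, 46] ⇒ [5, 21, 48]
  SqiI ACCCCGG/3: at [53, 61, 128, 138, 149] ⇒ [56, 64, 131, 141, 152]

Pooled cuts: [5, 17, 21, 33, 48, 56, 64, 68, 90, 91, 107, 116, 131, 141, 152]

Fragment lengths:
  5→17: 12 bp
  17→21: 4 bp
  21→33: 12 bp
  33→48: 15 bp
  48→56: 8 bp
  56→64: 8 bp
  64→68: 4 bp
  68→90: 22 bp
  90→91: 1 bp
  91→107: 16 bp
  107→116: 9 bp
  116→131: 15 bp
  131→141: 10 bp
  141→152: 11 bp
  152→5 (wrap): 160-152+5 = 13 bp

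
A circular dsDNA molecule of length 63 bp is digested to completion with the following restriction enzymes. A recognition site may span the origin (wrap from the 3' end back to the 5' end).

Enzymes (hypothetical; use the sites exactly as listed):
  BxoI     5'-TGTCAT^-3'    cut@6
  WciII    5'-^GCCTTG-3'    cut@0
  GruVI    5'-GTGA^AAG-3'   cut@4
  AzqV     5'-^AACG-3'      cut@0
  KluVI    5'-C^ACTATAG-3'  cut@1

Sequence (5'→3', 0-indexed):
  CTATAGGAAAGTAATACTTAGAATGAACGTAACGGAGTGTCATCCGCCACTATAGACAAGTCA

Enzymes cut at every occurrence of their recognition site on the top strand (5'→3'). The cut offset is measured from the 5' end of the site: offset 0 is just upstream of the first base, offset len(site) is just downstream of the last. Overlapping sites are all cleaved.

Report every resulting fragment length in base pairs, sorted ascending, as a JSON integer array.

Per-enzyme occurrences:
  BxoI (TGTCAT, off=6): starts [37] → cuts [43]
  WciII (GCCTTG, off=0): no sites
  GruVI (GTGAAAG, off=4): no sites
  AzqV (AACG, off=0): starts [25, 30] → cuts [25, 30]
  KluVI (CACTATAG, off=1): starts [47, 61] → cuts [48, 62]

Pooled cuts: [25, 30, 43, 48, 62]

Fragments:
  25→30: 5 bp
  30→43: 13 bp
  43→48: 5 bp
  48→62: 14 bp
  62→25 (wrap): 63-62+25 = 26 bp

[5,5,13,14,26]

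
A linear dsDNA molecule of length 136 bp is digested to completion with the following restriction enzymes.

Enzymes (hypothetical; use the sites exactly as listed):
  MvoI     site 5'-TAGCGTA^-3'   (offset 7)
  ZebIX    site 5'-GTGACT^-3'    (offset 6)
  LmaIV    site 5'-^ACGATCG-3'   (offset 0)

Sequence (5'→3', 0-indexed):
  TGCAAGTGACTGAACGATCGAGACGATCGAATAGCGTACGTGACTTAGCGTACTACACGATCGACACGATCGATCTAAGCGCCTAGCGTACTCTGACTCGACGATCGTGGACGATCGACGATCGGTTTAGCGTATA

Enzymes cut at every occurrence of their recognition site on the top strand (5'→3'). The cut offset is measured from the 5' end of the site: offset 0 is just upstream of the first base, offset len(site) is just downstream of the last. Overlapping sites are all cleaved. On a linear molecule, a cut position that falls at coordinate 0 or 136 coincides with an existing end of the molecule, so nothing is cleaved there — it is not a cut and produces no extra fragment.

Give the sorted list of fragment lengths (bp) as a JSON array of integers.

[2,2,4,7,7,7,9,9,10,10,11,16,17,25]

Site scan:
  MvoI (TAGCGTA, off=7): starts [31, 45, 83, 127] → cuts [38, 52, 90, 134]
  ZebIX (GTGACT, off=6): starts [5, 39] → cuts [11, 45]
  LmaIV (ACGATCG, off=0): starts [13, 22, 56, 65, 100, 110, 117] → cuts [13, 22, 56, 65, 100, 110, 117]

All cut coordinates (distinct, sorted): [11, 13, 22, 38, 45, 52, 56, 65, 90, 100, 110, 117, 134]

Fragment lengths:
  [0,11): 11 bp
  [11,13): 2 bp
  [13,22): 9 bp
  [22,38): 16 bp
  [38,45): 7 bp
  [45,52): 7 bp
  [52,56): 4 bp
  [56,65): 9 bp
  [65,90): 25 bp
  [90,100): 10 bp
  [100,110): 10 bp
  [110,117): 7 bp
  [117,134): 17 bp
  [134,136): 2 bp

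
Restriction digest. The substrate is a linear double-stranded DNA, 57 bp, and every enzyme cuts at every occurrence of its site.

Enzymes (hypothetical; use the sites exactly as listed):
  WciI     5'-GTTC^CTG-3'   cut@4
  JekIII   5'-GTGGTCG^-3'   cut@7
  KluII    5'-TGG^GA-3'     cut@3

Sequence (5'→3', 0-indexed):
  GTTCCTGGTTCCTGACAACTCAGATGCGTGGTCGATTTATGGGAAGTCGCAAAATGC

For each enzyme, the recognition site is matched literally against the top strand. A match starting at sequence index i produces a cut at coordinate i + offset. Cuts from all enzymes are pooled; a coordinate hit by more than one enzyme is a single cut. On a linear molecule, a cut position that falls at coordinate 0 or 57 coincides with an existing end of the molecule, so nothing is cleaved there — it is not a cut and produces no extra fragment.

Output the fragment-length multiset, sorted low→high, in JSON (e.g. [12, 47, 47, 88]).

[4,7,8,15,23]

Per-enzyme occurrences:
  WciI GTTCCTG/4: at [0, 7] ⇒ [4, 11]
  JekIII GTGGTCG/7: at [27] ⇒ [34]
  KluII TGGGA/3: at [39] ⇒ [42]

Pooled cuts: [4, 11, 34, 42]

Fragment lengths:
  [0,4): 4 bp
  [4,11): 7 bp
  [11,34): 23 bp
  [34,42): 8 bp
  [42,57): 15 bp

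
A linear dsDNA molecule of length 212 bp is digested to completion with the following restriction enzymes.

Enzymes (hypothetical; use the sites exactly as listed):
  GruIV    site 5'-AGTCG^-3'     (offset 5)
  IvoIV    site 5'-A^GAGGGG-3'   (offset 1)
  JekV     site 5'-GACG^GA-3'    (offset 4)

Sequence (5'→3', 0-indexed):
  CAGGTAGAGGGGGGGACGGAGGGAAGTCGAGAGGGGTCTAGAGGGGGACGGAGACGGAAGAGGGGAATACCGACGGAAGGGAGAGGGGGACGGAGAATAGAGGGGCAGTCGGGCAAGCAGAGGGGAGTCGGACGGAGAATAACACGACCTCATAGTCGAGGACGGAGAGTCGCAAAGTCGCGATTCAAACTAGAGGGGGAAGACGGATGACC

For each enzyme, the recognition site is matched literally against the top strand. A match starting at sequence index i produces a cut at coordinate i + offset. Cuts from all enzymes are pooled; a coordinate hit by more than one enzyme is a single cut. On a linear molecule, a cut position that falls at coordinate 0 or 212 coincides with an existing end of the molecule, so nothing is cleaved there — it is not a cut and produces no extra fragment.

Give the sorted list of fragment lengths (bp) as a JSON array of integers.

Per-enzyme occurrences:
  GruIV AGTCG/5: at [24, 106, 125, 153, 167, 175] ⇒ [29, 111, 130, 158, 172, 180]
  IvoIV AGAGGGG/1: at [5, 29, 39, 58, 81, 98, 118, 191] ⇒ [6, 30, 40, 59, 82, 99, 119, 192]
  JekV GACGGA/4: at [14, 46, 52, 71, 88, 130, 160, 201] ⇒ [18, 50, 56, 75, 92, 134, 164, 205]

All cut coordinates (distinct, sorted): [6, 18, 29, 30, 40, 50, 56, 59, 75, 82, 92, 99, 111, 119, 130, 134, 158, 164, 172, 180, 192, 205]

Fragment lengths:
  [0,6): 6 bp
  [6,18): 12 bp
  [18,29): 11 bp
  [29,30): 1 bp
  [30,40): 10 bp
  [40,50): 10 bp
  [50,56): 6 bp
  [56,59): 3 bp
  [59,75): 16 bp
  [75,82): 7 bp
  [82,92): 10 bp
  [92,99): 7 bp
  [99,111): 12 bp
  [111,119): 8 bp
  [119,130): 11 bp
  [130,134): 4 bp
  [134,158): 24 bp
  [158,164): 6 bp
  [164,172): 8 bp
  [172,180): 8 bp
  [180,192): 12 bp
  [192,205): 13 bp
  [205,212): 7 bp

[1,3,4,6,6,6,7,7,7,8,8,8,10,10,10,11,11,12,12,12,13,16,24]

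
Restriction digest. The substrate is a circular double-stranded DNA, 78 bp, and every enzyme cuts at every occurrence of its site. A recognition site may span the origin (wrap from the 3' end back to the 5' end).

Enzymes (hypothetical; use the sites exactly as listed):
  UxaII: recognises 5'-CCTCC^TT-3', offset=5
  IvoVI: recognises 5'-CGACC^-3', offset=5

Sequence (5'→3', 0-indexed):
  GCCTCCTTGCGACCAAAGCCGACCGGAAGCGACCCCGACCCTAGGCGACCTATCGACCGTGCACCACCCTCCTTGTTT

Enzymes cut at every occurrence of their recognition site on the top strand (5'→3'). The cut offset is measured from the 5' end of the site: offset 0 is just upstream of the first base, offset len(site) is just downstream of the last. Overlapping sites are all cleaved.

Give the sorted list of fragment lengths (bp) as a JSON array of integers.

Scan for sites:
  UxaII CCTCCTT/5: at [1, 67] ⇒ [6, 72]
  IvoVI CGACC/5: at [9, 19, 29, 35, 45, 53] ⇒ [14, 24, 34, 40, 50, 58]

Pooled cuts: [6, 14, 24, 34, 40, 50, 58, 72]

Fragments:
  6→14: 8 bp
  14→24: 10 bp
  24→34: 10 bp
  34→40: 6 bp
  40→50: 10 bp
  50→58: 8 bp
  58→72: 14 bp
  72→6 (wrap): 78-72+6 = 12 bp

[6,8,8,10,10,10,12,14]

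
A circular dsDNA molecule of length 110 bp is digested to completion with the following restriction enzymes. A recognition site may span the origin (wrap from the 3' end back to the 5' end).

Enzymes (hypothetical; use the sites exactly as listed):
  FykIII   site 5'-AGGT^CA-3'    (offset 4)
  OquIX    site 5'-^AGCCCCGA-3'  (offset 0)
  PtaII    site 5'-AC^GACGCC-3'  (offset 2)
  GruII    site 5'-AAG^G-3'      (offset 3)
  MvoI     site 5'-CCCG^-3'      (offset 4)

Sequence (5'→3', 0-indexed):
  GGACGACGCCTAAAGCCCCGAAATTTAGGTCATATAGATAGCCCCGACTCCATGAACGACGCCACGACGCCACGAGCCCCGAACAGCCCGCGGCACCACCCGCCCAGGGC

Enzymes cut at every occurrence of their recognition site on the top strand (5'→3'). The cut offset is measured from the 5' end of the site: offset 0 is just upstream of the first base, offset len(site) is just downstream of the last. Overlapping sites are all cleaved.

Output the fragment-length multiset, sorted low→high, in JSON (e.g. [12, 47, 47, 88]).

Site scan:
  FykIII (AGGTCA, off=4): starts [26] → cuts [30]
  OquIX (AGCCCCGA, off=0): starts [13, 39, 74] → cuts [13, 39, 74]
  PtaII (ACGACGCC, off=2): starts [2, 55, 63] → cuts [4, 57, 65]
  GruII (AAGG, off=3): no sites
  MvoI (CCCG, off=4): starts [16, 42, 77, 86, 98] → cuts [20, 46, 81, 90, 102]

Pooled cuts: [4, 13, 20, 30, 39, 46, 57, 65, 74, 81, 90, 102]

Fragment lengths:
  4→13: 9 bp
  13→20: 7 bp
  20→30: 10 bp
  30→39: 9 bp
  39→46: 7 bp
  46→57: 11 bp
  57→65: 8 bp
  65→74: 9 bp
  74→81: 7 bp
  81→90: 9 bp
  90→102: 12 bp
  102→4 (wrap): 110-102+4 = 12 bp

[7,7,7,8,9,9,9,9,10,11,12,12]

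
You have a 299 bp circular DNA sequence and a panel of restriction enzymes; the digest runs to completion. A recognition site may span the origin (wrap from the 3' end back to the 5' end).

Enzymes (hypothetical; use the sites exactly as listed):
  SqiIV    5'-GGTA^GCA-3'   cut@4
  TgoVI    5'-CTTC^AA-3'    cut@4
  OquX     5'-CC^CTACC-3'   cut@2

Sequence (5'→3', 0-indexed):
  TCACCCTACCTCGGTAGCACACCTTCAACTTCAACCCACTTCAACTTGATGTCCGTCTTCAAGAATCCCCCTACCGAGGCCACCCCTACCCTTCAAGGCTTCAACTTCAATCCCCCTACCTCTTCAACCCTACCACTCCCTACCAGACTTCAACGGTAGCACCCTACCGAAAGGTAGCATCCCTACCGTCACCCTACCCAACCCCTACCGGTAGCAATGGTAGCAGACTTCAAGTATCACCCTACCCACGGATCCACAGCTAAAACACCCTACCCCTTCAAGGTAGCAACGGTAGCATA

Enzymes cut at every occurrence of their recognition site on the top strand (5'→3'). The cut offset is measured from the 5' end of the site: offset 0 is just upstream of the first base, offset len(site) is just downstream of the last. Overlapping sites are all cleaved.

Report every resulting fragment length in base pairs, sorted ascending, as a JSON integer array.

[4,5,6,6,6,6,7,7,8,9,9,9,9,9,10,10,10,10,10,10,10,10,11,11,11,12,13,15,18,28]

Site scan:
  SqiIV (GGTAGCA, off=4): starts [12, 154, 172, 209, 218, 281, 290] → cuts [16, 158, 176, 213, 222, 285, 294]
  TgoVI (CTTCAA, off=4): starts [22, 28, 38, 56, 90, 98, 104, 121, 147, 227, 275] → cuts [26, 32, 42, 60, 94, 102, 108, 125, 151, 231, 279]
  OquX (CCCTACC, off=2): starts [3, 68, 83, 113, 127, 137, 161, 180, 191, 202, 239, 267] → cuts [5, 70, 85, 115, 129, 139, 163, 182, 193, 204, 241, 269]

All cut coordinates (distinct, sorted): [5, 16, 26, 32, 42, 60, 70, 85, 94, 102, 108, 115, 125, 129, 139, 151, 158, 163, 176, 182, 193, 204, 213, 222, 231, 241, 269, 279, 285, 294]

Fragment lengths:
  5→16: 11 bp
  16→26: 10 bp
  26→32: 6 bp
  32→42: 10 bp
  42→60: 18 bp
  60→70: 10 bp
  70→85: 15 bp
  85→94: 9 bp
  94→102: 8 bp
  102→108: 6 bp
  108→115: 7 bp
  115→125: 10 bp
  125→129: 4 bp
  129→139: 10 bp
  139→151: 12 bp
  151→158: 7 bp
  158→163: 5 bp
  163→176: 13 bp
  176→182: 6 bp
  182→193: 11 bp
  193→204: 11 bp
  204→213: 9 bp
  213→222: 9 bp
  222→231: 9 bp
  231→241: 10 bp
  241→269: 28 bp
  269→279: 10 bp
  279→285: 6 bp
  285→294: 9 bp
  294→5 (wrap): 299-294+5 = 10 bp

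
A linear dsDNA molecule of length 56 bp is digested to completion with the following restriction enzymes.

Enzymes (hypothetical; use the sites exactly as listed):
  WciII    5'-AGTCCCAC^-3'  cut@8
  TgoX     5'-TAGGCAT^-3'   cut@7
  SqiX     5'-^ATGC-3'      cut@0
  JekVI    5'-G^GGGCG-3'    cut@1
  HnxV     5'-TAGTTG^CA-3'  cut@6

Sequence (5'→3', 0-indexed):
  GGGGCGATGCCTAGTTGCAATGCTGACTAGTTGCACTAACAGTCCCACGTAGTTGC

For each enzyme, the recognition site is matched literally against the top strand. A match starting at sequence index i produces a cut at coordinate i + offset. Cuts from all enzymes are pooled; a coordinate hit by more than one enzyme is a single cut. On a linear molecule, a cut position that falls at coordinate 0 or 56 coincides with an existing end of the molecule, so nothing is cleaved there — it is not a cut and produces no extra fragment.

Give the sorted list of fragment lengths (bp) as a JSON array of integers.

[1,2,5,8,11,14,15]

Scan for sites:
  WciII AGTCCCAC/8: at [40] ⇒ [48]
  TgoX (TAGGCAT, off=7): no sites
  SqiX ATGC/0: at [6, 19] ⇒ [6, 19]
  JekVI GGGGCG/1: at [0] ⇒ [1]
  HnxV TAGTTGCA/6: at [11, 27] ⇒ [17, 33]

Pooled cuts: [1, 6, 17, 19, 33, 48]

Fragment lengths:
  [0,1): 1 bp
  [1,6): 5 bp
  [6,17): 11 bp
  [17,19): 2 bp
  [19,33): 14 bp
  [33,48): 15 bp
  [48,56): 8 bp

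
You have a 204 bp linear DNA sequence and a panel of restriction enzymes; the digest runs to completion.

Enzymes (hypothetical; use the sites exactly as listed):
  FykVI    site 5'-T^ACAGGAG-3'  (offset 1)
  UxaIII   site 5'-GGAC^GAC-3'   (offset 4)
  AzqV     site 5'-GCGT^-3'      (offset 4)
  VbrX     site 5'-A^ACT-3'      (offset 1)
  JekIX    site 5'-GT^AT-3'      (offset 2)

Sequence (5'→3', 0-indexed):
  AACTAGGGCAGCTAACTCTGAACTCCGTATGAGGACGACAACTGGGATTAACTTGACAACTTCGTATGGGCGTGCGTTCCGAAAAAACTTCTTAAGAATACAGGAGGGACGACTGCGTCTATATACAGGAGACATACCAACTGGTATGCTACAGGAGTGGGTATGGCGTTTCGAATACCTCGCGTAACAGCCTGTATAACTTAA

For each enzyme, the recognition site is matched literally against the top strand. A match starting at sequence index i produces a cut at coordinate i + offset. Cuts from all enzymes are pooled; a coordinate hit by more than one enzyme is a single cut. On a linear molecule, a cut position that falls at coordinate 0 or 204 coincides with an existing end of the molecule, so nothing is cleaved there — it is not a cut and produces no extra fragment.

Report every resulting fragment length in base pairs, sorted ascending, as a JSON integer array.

Per-enzyme occurrences:
  FykVI (TACAGGAG, off=1): starts [98, 123, 149] → cuts [99, 124, 150]
  UxaIII (GGACGAC, off=4): starts [32, 106] → cuts [36, 110]
  AzqV (GCGT, off=4): starts [69, 73, 114, 165, 181] → cuts [73, 77, 118, 169, 185]
  VbrX (AACT, off=1): starts [0, 13, 20, 39, 49, 57, 85, 138, 197] → cuts [1, 14, 21, 40, 50, 58, 86, 139, 198]
  JekIX (GTAT, off=2): starts [26, 63, 143, 160, 193] → cuts [28, 65, 145, 162, 195]

All cut coordinates (distinct, sorted): [1, 14, 21, 28, 36, 40, 50, 58, 65, 73, 77, 86, 99, 110, 118, 124, 139, 145, 150, 162, 169, 185, 195, 198]

Fragments:
  [0,1): 1 bp
  [1,14): 13 bp
  [14,21): 7 bp
  [21,28): 7 bp
  [28,36): 8 bp
  [36,40): 4 bp
  [40,50): 10 bp
  [50,58): 8 bp
  [58,65): 7 bp
  [65,73): 8 bp
  [73,77): 4 bp
  [77,86): 9 bp
  [86,99): 13 bp
  [99,110): 11 bp
  [110,118): 8 bp
  [118,124): 6 bp
  [124,139): 15 bp
  [139,145): 6 bp
  [145,150): 5 bp
  [150,162): 12 bp
  [162,169): 7 bp
  [169,185): 16 bp
  [185,195): 10 bp
  [195,198): 3 bp
  [198,204): 6 bp

[1,3,4,4,5,6,6,6,7,7,7,7,8,8,8,8,9,10,10,11,12,13,13,15,16]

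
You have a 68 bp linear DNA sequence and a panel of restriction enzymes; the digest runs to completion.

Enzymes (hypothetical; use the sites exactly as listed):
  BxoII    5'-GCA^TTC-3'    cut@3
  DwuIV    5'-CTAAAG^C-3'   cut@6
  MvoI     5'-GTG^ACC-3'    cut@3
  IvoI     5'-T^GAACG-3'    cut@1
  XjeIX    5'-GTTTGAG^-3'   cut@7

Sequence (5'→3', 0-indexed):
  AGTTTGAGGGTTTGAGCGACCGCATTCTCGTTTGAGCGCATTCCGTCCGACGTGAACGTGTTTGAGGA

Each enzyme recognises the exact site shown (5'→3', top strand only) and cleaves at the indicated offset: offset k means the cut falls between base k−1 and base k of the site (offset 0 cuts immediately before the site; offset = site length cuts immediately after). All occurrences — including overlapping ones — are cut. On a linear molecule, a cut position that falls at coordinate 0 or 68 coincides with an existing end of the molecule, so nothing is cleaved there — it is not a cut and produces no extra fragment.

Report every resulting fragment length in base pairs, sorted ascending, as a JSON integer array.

[2,4,8,8,8,12,13,13]

Per-enzyme occurrences:
  BxoII (GCATTC, off=3): starts [21, 37] → cuts [24, 40]
  DwuIV (CTAAAGC, off=6): no sites
  MvoI (GTGACC, off=3): no sites
  IvoI (TGAACG, off=1): starts [52] → cuts [53]
  XjeIX (GTTTGAG, off=7): starts [1, 9, 29, 59] → cuts [8, 16, 36, 66]

All cut coordinates (distinct, sorted): [8, 16, 24, 36, 40, 53, 66]

Fragment lengths:
  [0,8): 8 bp
  [8,16): 8 bp
  [16,24): 8 bp
  [24,36): 12 bp
  [36,40): 4 bp
  [40,53): 13 bp
  [53,66): 13 bp
  [66,68): 2 bp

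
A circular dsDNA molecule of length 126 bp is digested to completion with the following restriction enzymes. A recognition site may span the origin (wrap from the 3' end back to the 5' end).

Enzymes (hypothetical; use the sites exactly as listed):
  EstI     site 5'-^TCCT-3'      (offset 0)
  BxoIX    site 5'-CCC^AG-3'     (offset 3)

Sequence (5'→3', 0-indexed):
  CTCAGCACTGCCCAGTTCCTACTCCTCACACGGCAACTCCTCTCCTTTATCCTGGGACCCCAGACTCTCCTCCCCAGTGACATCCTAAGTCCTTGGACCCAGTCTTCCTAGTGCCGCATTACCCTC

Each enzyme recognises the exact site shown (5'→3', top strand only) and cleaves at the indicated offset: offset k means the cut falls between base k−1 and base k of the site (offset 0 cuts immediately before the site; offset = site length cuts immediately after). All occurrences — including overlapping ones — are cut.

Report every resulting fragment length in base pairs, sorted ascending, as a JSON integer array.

Scan for sites:
  EstI (TCCT, off=0): starts [16, 22, 37, 42, 49, 67, 82, 89, 105, 124] → cuts [16, 22, 37, 42, 49, 67, 82, 89, 105, 124]
  BxoIX (CCCAG, off=3): starts [10, 58, 72, 97] → cuts [13, 61, 75, 100]

All cut coordinates (distinct, sorted): [13, 16, 22, 37, 42, 49, 61, 67, 75, 82, 89, 100, 105, 124]

Fragment lengths:
  13→16: 3 bp
  16→22: 6 bp
  22→37: 15 bp
  37→42: 5 bp
  42→49: 7 bp
  49→61: 12 bp
  61→67: 6 bp
  67→75: 8 bp
  75→82: 7 bp
  82→89: 7 bp
  89→100: 11 bp
  100→105: 5 bp
  105→124: 19 bp
  124→13 (wrap): 126-124+13 = 15 bp

[3,5,5,6,6,7,7,7,8,11,12,15,15,19]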